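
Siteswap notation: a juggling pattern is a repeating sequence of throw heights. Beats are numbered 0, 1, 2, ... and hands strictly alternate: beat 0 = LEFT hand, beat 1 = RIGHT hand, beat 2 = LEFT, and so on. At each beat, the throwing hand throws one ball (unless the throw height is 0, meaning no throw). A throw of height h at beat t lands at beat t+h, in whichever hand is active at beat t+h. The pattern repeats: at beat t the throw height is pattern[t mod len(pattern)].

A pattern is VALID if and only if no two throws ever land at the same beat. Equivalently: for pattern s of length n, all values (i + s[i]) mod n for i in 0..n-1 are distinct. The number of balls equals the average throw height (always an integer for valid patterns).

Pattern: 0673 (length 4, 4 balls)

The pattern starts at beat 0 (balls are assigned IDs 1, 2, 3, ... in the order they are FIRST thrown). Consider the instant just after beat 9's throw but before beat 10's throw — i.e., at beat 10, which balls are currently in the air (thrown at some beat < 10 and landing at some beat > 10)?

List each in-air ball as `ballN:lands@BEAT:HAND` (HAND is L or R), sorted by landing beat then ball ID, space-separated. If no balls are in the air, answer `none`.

Answer: ball4:lands@11:R ball3:lands@13:R ball2:lands@15:R

Derivation:
Beat 1 (R): throw ball1 h=6 -> lands@7:R; in-air after throw: [b1@7:R]
Beat 2 (L): throw ball2 h=7 -> lands@9:R; in-air after throw: [b1@7:R b2@9:R]
Beat 3 (R): throw ball3 h=3 -> lands@6:L; in-air after throw: [b3@6:L b1@7:R b2@9:R]
Beat 5 (R): throw ball4 h=6 -> lands@11:R; in-air after throw: [b3@6:L b1@7:R b2@9:R b4@11:R]
Beat 6 (L): throw ball3 h=7 -> lands@13:R; in-air after throw: [b1@7:R b2@9:R b4@11:R b3@13:R]
Beat 7 (R): throw ball1 h=3 -> lands@10:L; in-air after throw: [b2@9:R b1@10:L b4@11:R b3@13:R]
Beat 9 (R): throw ball2 h=6 -> lands@15:R; in-air after throw: [b1@10:L b4@11:R b3@13:R b2@15:R]
Beat 10 (L): throw ball1 h=7 -> lands@17:R; in-air after throw: [b4@11:R b3@13:R b2@15:R b1@17:R]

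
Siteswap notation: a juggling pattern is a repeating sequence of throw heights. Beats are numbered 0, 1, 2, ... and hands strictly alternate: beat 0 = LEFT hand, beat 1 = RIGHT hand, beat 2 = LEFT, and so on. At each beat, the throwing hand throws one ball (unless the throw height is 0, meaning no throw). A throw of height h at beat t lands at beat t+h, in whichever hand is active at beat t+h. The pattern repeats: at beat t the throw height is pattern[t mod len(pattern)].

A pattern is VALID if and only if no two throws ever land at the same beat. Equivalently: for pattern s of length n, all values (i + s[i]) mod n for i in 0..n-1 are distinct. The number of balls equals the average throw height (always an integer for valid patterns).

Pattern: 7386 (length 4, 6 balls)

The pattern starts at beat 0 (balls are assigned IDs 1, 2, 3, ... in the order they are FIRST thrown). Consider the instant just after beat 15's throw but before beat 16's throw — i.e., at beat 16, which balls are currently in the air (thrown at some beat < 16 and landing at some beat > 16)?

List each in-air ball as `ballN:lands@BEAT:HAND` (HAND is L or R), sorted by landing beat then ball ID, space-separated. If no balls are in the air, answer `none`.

Answer: ball2:lands@17:R ball3:lands@18:L ball4:lands@19:R ball5:lands@21:R ball6:lands@22:L

Derivation:
Beat 0 (L): throw ball1 h=7 -> lands@7:R; in-air after throw: [b1@7:R]
Beat 1 (R): throw ball2 h=3 -> lands@4:L; in-air after throw: [b2@4:L b1@7:R]
Beat 2 (L): throw ball3 h=8 -> lands@10:L; in-air after throw: [b2@4:L b1@7:R b3@10:L]
Beat 3 (R): throw ball4 h=6 -> lands@9:R; in-air after throw: [b2@4:L b1@7:R b4@9:R b3@10:L]
Beat 4 (L): throw ball2 h=7 -> lands@11:R; in-air after throw: [b1@7:R b4@9:R b3@10:L b2@11:R]
Beat 5 (R): throw ball5 h=3 -> lands@8:L; in-air after throw: [b1@7:R b5@8:L b4@9:R b3@10:L b2@11:R]
Beat 6 (L): throw ball6 h=8 -> lands@14:L; in-air after throw: [b1@7:R b5@8:L b4@9:R b3@10:L b2@11:R b6@14:L]
Beat 7 (R): throw ball1 h=6 -> lands@13:R; in-air after throw: [b5@8:L b4@9:R b3@10:L b2@11:R b1@13:R b6@14:L]
Beat 8 (L): throw ball5 h=7 -> lands@15:R; in-air after throw: [b4@9:R b3@10:L b2@11:R b1@13:R b6@14:L b5@15:R]
Beat 9 (R): throw ball4 h=3 -> lands@12:L; in-air after throw: [b3@10:L b2@11:R b4@12:L b1@13:R b6@14:L b5@15:R]
Beat 10 (L): throw ball3 h=8 -> lands@18:L; in-air after throw: [b2@11:R b4@12:L b1@13:R b6@14:L b5@15:R b3@18:L]
Beat 11 (R): throw ball2 h=6 -> lands@17:R; in-air after throw: [b4@12:L b1@13:R b6@14:L b5@15:R b2@17:R b3@18:L]
Beat 12 (L): throw ball4 h=7 -> lands@19:R; in-air after throw: [b1@13:R b6@14:L b5@15:R b2@17:R b3@18:L b4@19:R]
Beat 13 (R): throw ball1 h=3 -> lands@16:L; in-air after throw: [b6@14:L b5@15:R b1@16:L b2@17:R b3@18:L b4@19:R]
Beat 14 (L): throw ball6 h=8 -> lands@22:L; in-air after throw: [b5@15:R b1@16:L b2@17:R b3@18:L b4@19:R b6@22:L]
Beat 15 (R): throw ball5 h=6 -> lands@21:R; in-air after throw: [b1@16:L b2@17:R b3@18:L b4@19:R b5@21:R b6@22:L]
Beat 16 (L): throw ball1 h=7 -> lands@23:R; in-air after throw: [b2@17:R b3@18:L b4@19:R b5@21:R b6@22:L b1@23:R]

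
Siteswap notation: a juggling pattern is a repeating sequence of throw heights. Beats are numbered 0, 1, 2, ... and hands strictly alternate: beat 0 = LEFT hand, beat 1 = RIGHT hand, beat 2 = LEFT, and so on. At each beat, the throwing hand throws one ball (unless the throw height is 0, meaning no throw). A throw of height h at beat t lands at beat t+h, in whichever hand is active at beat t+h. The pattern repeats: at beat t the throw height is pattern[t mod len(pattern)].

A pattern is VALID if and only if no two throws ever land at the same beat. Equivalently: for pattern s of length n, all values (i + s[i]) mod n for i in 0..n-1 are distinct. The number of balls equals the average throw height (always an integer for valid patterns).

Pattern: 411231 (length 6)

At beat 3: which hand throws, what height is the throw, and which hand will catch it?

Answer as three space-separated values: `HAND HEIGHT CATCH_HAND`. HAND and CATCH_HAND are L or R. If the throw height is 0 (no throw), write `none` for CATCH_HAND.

Beat 3: 3 mod 2 = 1, so hand = R
Throw height = pattern[3 mod 6] = pattern[3] = 2
Lands at beat 3+2=5, 5 mod 2 = 1, so catch hand = R

Answer: R 2 R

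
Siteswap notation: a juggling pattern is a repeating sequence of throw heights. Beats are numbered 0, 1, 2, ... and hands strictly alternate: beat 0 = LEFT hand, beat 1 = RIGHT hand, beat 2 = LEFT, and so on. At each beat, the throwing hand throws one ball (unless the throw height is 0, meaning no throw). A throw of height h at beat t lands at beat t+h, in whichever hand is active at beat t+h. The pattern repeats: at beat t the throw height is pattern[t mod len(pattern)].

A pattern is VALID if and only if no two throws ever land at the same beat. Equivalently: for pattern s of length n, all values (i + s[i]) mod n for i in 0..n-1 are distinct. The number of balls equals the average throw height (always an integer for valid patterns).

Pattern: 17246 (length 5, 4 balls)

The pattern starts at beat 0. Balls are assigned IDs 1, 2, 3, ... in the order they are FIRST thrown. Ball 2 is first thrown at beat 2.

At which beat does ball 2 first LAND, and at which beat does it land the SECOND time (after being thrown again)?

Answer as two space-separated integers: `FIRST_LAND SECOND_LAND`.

Answer: 4 10

Derivation:
Beat 0 (L): throw ball1 h=1 -> lands@1:R; in-air after throw: [b1@1:R]
Beat 1 (R): throw ball1 h=7 -> lands@8:L; in-air after throw: [b1@8:L]
Beat 2 (L): throw ball2 h=2 -> lands@4:L; in-air after throw: [b2@4:L b1@8:L]
Beat 3 (R): throw ball3 h=4 -> lands@7:R; in-air after throw: [b2@4:L b3@7:R b1@8:L]
Beat 4 (L): throw ball2 h=6 -> lands@10:L; in-air after throw: [b3@7:R b1@8:L b2@10:L]
Beat 5 (R): throw ball4 h=1 -> lands@6:L; in-air after throw: [b4@6:L b3@7:R b1@8:L b2@10:L]
Beat 6 (L): throw ball4 h=7 -> lands@13:R; in-air after throw: [b3@7:R b1@8:L b2@10:L b4@13:R]
Beat 7 (R): throw ball3 h=2 -> lands@9:R; in-air after throw: [b1@8:L b3@9:R b2@10:L b4@13:R]
Beat 8 (L): throw ball1 h=4 -> lands@12:L; in-air after throw: [b3@9:R b2@10:L b1@12:L b4@13:R]
Beat 9 (R): throw ball3 h=6 -> lands@15:R; in-air after throw: [b2@10:L b1@12:L b4@13:R b3@15:R]
Beat 10 (L): throw ball2 h=1 -> lands@11:R; in-air after throw: [b2@11:R b1@12:L b4@13:R b3@15:R]
Ball 2: thrown@2 h=2 -> first land @4; rethrown@4 h=6 -> second land @10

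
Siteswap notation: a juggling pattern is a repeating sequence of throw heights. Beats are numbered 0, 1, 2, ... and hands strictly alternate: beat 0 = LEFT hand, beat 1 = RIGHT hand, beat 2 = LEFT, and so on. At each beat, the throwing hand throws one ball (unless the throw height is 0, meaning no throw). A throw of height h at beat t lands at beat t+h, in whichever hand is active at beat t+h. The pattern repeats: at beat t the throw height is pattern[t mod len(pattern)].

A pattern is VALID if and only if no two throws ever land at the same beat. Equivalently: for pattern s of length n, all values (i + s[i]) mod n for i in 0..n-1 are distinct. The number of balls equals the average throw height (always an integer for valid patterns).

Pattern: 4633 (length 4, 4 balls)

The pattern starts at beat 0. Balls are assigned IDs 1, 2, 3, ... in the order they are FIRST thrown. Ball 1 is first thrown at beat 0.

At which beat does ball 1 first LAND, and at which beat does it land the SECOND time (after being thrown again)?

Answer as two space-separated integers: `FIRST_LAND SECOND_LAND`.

Answer: 4 8

Derivation:
Beat 0 (L): throw ball1 h=4 -> lands@4:L; in-air after throw: [b1@4:L]
Beat 1 (R): throw ball2 h=6 -> lands@7:R; in-air after throw: [b1@4:L b2@7:R]
Beat 2 (L): throw ball3 h=3 -> lands@5:R; in-air after throw: [b1@4:L b3@5:R b2@7:R]
Beat 3 (R): throw ball4 h=3 -> lands@6:L; in-air after throw: [b1@4:L b3@5:R b4@6:L b2@7:R]
Beat 4 (L): throw ball1 h=4 -> lands@8:L; in-air after throw: [b3@5:R b4@6:L b2@7:R b1@8:L]
Beat 5 (R): throw ball3 h=6 -> lands@11:R; in-air after throw: [b4@6:L b2@7:R b1@8:L b3@11:R]
Beat 6 (L): throw ball4 h=3 -> lands@9:R; in-air after throw: [b2@7:R b1@8:L b4@9:R b3@11:R]
Beat 7 (R): throw ball2 h=3 -> lands@10:L; in-air after throw: [b1@8:L b4@9:R b2@10:L b3@11:R]
Beat 8 (L): throw ball1 h=4 -> lands@12:L; in-air after throw: [b4@9:R b2@10:L b3@11:R b1@12:L]
Ball 1: thrown@0 h=4 -> first land @4; rethrown@4 h=4 -> second land @8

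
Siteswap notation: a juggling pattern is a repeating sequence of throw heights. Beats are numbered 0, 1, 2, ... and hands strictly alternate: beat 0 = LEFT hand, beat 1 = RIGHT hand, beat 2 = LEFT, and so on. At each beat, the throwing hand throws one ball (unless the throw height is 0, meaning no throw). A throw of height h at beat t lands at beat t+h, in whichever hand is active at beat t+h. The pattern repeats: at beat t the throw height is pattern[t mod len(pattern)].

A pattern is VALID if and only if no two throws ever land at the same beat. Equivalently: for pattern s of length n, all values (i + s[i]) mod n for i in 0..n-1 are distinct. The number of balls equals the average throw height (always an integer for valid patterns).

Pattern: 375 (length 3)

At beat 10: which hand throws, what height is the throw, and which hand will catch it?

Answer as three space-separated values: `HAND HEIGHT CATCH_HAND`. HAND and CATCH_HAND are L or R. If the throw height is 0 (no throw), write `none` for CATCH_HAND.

Answer: L 7 R

Derivation:
Beat 10: 10 mod 2 = 0, so hand = L
Throw height = pattern[10 mod 3] = pattern[1] = 7
Lands at beat 10+7=17, 17 mod 2 = 1, so catch hand = R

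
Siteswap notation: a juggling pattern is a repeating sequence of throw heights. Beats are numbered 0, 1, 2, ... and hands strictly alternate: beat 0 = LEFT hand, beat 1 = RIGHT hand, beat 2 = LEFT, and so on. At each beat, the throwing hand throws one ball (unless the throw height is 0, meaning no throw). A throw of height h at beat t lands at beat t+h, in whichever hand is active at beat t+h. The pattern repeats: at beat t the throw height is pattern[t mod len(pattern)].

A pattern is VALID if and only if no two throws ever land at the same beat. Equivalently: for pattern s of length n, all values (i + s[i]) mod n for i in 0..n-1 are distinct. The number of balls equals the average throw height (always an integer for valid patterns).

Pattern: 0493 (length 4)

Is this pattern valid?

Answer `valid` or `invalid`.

Answer: valid

Derivation:
i=0: (i + s[i]) mod n = (0 + 0) mod 4 = 0
i=1: (i + s[i]) mod n = (1 + 4) mod 4 = 1
i=2: (i + s[i]) mod n = (2 + 9) mod 4 = 3
i=3: (i + s[i]) mod n = (3 + 3) mod 4 = 2
Residues: [0, 1, 3, 2], distinct: True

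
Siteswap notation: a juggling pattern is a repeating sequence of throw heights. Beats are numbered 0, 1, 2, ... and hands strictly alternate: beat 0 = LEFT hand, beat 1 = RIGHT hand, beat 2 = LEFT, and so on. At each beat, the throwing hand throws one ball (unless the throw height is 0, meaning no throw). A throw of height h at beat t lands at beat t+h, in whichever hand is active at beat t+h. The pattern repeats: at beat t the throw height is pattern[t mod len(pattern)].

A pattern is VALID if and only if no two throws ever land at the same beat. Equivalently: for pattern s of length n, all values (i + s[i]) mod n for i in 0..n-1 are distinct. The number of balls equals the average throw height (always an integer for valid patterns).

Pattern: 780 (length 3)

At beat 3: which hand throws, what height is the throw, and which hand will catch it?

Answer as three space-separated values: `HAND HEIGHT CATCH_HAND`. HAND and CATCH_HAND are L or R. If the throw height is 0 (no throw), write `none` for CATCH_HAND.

Answer: R 7 L

Derivation:
Beat 3: 3 mod 2 = 1, so hand = R
Throw height = pattern[3 mod 3] = pattern[0] = 7
Lands at beat 3+7=10, 10 mod 2 = 0, so catch hand = L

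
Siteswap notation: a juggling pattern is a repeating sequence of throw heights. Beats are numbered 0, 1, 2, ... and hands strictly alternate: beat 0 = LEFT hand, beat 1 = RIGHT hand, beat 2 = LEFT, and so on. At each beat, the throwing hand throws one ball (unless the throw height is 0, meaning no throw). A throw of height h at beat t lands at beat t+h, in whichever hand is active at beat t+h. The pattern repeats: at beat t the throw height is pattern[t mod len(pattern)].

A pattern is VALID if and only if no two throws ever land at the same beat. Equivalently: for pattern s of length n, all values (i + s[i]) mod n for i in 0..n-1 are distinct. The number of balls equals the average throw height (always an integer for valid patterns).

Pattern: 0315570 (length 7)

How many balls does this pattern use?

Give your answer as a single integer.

Answer: 3

Derivation:
Pattern = [0, 3, 1, 5, 5, 7, 0], length n = 7
  position 0: throw height = 0, running sum = 0
  position 1: throw height = 3, running sum = 3
  position 2: throw height = 1, running sum = 4
  position 3: throw height = 5, running sum = 9
  position 4: throw height = 5, running sum = 14
  position 5: throw height = 7, running sum = 21
  position 6: throw height = 0, running sum = 21
Total sum = 21; balls = sum / n = 21 / 7 = 3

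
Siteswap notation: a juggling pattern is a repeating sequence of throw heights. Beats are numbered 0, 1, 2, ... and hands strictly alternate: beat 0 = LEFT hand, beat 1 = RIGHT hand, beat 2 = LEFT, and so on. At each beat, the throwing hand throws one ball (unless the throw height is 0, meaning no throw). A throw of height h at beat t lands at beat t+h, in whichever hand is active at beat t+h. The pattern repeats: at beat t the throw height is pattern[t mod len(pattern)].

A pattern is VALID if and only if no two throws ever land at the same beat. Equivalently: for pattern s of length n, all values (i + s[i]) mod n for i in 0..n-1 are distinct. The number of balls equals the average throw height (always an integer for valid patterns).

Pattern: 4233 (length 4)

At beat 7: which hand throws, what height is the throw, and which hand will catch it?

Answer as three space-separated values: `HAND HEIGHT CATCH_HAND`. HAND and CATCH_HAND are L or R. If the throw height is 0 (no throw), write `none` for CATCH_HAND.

Answer: R 3 L

Derivation:
Beat 7: 7 mod 2 = 1, so hand = R
Throw height = pattern[7 mod 4] = pattern[3] = 3
Lands at beat 7+3=10, 10 mod 2 = 0, so catch hand = L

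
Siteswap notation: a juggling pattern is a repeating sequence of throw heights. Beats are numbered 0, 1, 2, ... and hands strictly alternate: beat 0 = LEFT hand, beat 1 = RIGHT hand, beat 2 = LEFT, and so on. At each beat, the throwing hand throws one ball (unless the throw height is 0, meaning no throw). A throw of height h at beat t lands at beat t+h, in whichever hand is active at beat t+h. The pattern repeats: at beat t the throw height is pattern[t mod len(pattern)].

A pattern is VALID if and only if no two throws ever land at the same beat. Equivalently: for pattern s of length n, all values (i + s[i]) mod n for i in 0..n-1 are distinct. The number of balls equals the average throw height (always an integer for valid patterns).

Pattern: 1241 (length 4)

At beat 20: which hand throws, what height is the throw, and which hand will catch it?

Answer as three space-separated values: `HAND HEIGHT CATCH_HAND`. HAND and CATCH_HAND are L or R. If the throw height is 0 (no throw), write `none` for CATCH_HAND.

Answer: L 1 R

Derivation:
Beat 20: 20 mod 2 = 0, so hand = L
Throw height = pattern[20 mod 4] = pattern[0] = 1
Lands at beat 20+1=21, 21 mod 2 = 1, so catch hand = R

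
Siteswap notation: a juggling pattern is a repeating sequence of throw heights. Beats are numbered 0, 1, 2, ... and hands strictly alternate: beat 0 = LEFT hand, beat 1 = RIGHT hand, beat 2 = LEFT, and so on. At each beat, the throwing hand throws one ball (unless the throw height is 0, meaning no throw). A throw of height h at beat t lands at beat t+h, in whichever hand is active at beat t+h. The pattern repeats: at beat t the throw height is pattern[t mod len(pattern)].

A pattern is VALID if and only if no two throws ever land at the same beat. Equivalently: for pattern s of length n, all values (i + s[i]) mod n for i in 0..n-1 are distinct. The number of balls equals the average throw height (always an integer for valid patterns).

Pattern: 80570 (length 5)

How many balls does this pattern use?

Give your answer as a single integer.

Pattern = [8, 0, 5, 7, 0], length n = 5
  position 0: throw height = 8, running sum = 8
  position 1: throw height = 0, running sum = 8
  position 2: throw height = 5, running sum = 13
  position 3: throw height = 7, running sum = 20
  position 4: throw height = 0, running sum = 20
Total sum = 20; balls = sum / n = 20 / 5 = 4

Answer: 4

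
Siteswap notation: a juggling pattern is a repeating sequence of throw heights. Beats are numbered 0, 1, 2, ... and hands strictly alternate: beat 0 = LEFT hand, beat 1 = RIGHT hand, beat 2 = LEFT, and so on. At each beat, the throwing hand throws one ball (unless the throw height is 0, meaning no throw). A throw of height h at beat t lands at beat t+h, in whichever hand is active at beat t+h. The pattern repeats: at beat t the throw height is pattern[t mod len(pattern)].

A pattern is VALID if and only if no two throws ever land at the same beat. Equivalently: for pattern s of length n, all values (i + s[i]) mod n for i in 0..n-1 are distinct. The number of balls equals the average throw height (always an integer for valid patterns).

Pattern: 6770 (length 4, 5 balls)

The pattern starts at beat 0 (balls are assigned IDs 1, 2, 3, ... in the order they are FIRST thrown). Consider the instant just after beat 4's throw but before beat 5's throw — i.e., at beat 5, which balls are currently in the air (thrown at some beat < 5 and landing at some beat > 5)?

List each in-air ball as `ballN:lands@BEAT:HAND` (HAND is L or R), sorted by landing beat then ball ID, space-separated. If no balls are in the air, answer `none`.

Answer: ball1:lands@6:L ball2:lands@8:L ball3:lands@9:R ball4:lands@10:L

Derivation:
Beat 0 (L): throw ball1 h=6 -> lands@6:L; in-air after throw: [b1@6:L]
Beat 1 (R): throw ball2 h=7 -> lands@8:L; in-air after throw: [b1@6:L b2@8:L]
Beat 2 (L): throw ball3 h=7 -> lands@9:R; in-air after throw: [b1@6:L b2@8:L b3@9:R]
Beat 4 (L): throw ball4 h=6 -> lands@10:L; in-air after throw: [b1@6:L b2@8:L b3@9:R b4@10:L]
Beat 5 (R): throw ball5 h=7 -> lands@12:L; in-air after throw: [b1@6:L b2@8:L b3@9:R b4@10:L b5@12:L]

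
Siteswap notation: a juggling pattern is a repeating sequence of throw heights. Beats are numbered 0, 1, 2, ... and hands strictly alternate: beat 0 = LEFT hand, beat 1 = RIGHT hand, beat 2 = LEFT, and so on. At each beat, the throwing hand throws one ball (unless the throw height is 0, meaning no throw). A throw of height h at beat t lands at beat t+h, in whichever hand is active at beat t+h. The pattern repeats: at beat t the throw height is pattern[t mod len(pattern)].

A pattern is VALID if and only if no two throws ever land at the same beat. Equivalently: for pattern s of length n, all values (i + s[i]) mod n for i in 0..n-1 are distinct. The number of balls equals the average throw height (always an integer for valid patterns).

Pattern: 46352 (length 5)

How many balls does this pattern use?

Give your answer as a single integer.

Answer: 4

Derivation:
Pattern = [4, 6, 3, 5, 2], length n = 5
  position 0: throw height = 4, running sum = 4
  position 1: throw height = 6, running sum = 10
  position 2: throw height = 3, running sum = 13
  position 3: throw height = 5, running sum = 18
  position 4: throw height = 2, running sum = 20
Total sum = 20; balls = sum / n = 20 / 5 = 4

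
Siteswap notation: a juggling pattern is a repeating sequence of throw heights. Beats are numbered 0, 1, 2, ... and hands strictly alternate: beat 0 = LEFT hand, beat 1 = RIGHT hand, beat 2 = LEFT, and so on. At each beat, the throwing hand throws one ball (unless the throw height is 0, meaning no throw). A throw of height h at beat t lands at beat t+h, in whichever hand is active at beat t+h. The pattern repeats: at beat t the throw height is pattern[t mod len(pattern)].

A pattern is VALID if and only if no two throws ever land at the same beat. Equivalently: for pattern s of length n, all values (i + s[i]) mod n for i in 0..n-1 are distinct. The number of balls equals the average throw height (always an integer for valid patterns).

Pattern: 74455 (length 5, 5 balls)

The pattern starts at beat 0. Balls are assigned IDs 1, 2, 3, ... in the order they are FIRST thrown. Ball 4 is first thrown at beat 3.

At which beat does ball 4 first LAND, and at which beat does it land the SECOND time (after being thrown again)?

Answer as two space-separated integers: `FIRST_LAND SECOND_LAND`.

Beat 0 (L): throw ball1 h=7 -> lands@7:R; in-air after throw: [b1@7:R]
Beat 1 (R): throw ball2 h=4 -> lands@5:R; in-air after throw: [b2@5:R b1@7:R]
Beat 2 (L): throw ball3 h=4 -> lands@6:L; in-air after throw: [b2@5:R b3@6:L b1@7:R]
Beat 3 (R): throw ball4 h=5 -> lands@8:L; in-air after throw: [b2@5:R b3@6:L b1@7:R b4@8:L]
Beat 4 (L): throw ball5 h=5 -> lands@9:R; in-air after throw: [b2@5:R b3@6:L b1@7:R b4@8:L b5@9:R]
Beat 5 (R): throw ball2 h=7 -> lands@12:L; in-air after throw: [b3@6:L b1@7:R b4@8:L b5@9:R b2@12:L]
Beat 6 (L): throw ball3 h=4 -> lands@10:L; in-air after throw: [b1@7:R b4@8:L b5@9:R b3@10:L b2@12:L]
Beat 7 (R): throw ball1 h=4 -> lands@11:R; in-air after throw: [b4@8:L b5@9:R b3@10:L b1@11:R b2@12:L]
Beat 8 (L): throw ball4 h=5 -> lands@13:R; in-air after throw: [b5@9:R b3@10:L b1@11:R b2@12:L b4@13:R]
Beat 9 (R): throw ball5 h=5 -> lands@14:L; in-air after throw: [b3@10:L b1@11:R b2@12:L b4@13:R b5@14:L]
Beat 10 (L): throw ball3 h=7 -> lands@17:R; in-air after throw: [b1@11:R b2@12:L b4@13:R b5@14:L b3@17:R]
Beat 11 (R): throw ball1 h=4 -> lands@15:R; in-air after throw: [b2@12:L b4@13:R b5@14:L b1@15:R b3@17:R]
Beat 12 (L): throw ball2 h=4 -> lands@16:L; in-air after throw: [b4@13:R b5@14:L b1@15:R b2@16:L b3@17:R]
Ball 4: thrown@3 h=5 -> first land @8; rethrown@8 h=5 -> second land @13

Answer: 8 13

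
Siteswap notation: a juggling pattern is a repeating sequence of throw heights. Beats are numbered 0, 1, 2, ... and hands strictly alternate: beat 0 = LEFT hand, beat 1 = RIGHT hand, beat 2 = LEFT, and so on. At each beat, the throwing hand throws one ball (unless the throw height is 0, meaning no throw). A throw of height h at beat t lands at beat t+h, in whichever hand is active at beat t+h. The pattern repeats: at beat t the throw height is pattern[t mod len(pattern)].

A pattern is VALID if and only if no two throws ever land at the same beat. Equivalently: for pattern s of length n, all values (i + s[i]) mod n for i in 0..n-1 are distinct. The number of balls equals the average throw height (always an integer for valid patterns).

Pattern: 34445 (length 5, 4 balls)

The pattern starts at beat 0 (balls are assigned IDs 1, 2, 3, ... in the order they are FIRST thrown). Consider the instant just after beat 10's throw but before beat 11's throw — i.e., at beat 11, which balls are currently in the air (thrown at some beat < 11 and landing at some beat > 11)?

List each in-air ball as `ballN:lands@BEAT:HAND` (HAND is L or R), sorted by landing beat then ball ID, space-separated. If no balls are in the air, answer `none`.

Answer: ball2:lands@12:L ball3:lands@13:R ball4:lands@14:L

Derivation:
Beat 0 (L): throw ball1 h=3 -> lands@3:R; in-air after throw: [b1@3:R]
Beat 1 (R): throw ball2 h=4 -> lands@5:R; in-air after throw: [b1@3:R b2@5:R]
Beat 2 (L): throw ball3 h=4 -> lands@6:L; in-air after throw: [b1@3:R b2@5:R b3@6:L]
Beat 3 (R): throw ball1 h=4 -> lands@7:R; in-air after throw: [b2@5:R b3@6:L b1@7:R]
Beat 4 (L): throw ball4 h=5 -> lands@9:R; in-air after throw: [b2@5:R b3@6:L b1@7:R b4@9:R]
Beat 5 (R): throw ball2 h=3 -> lands@8:L; in-air after throw: [b3@6:L b1@7:R b2@8:L b4@9:R]
Beat 6 (L): throw ball3 h=4 -> lands@10:L; in-air after throw: [b1@7:R b2@8:L b4@9:R b3@10:L]
Beat 7 (R): throw ball1 h=4 -> lands@11:R; in-air after throw: [b2@8:L b4@9:R b3@10:L b1@11:R]
Beat 8 (L): throw ball2 h=4 -> lands@12:L; in-air after throw: [b4@9:R b3@10:L b1@11:R b2@12:L]
Beat 9 (R): throw ball4 h=5 -> lands@14:L; in-air after throw: [b3@10:L b1@11:R b2@12:L b4@14:L]
Beat 10 (L): throw ball3 h=3 -> lands@13:R; in-air after throw: [b1@11:R b2@12:L b3@13:R b4@14:L]
Beat 11 (R): throw ball1 h=4 -> lands@15:R; in-air after throw: [b2@12:L b3@13:R b4@14:L b1@15:R]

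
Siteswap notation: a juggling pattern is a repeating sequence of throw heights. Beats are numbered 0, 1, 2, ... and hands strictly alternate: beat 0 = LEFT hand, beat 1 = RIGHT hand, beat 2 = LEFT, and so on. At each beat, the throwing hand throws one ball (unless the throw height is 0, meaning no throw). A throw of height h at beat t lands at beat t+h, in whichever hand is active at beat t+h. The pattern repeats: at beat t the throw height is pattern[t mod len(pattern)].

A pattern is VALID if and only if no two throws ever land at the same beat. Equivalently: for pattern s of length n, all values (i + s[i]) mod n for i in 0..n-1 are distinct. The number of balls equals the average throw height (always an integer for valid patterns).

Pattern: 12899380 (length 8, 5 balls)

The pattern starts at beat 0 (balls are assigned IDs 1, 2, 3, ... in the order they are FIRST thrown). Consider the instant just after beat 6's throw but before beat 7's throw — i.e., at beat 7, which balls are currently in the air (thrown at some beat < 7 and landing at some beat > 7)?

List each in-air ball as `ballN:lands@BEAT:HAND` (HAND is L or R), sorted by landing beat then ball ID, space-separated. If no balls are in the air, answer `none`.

Answer: ball4:lands@8:L ball2:lands@10:L ball1:lands@12:L ball3:lands@13:R ball5:lands@14:L

Derivation:
Beat 0 (L): throw ball1 h=1 -> lands@1:R; in-air after throw: [b1@1:R]
Beat 1 (R): throw ball1 h=2 -> lands@3:R; in-air after throw: [b1@3:R]
Beat 2 (L): throw ball2 h=8 -> lands@10:L; in-air after throw: [b1@3:R b2@10:L]
Beat 3 (R): throw ball1 h=9 -> lands@12:L; in-air after throw: [b2@10:L b1@12:L]
Beat 4 (L): throw ball3 h=9 -> lands@13:R; in-air after throw: [b2@10:L b1@12:L b3@13:R]
Beat 5 (R): throw ball4 h=3 -> lands@8:L; in-air after throw: [b4@8:L b2@10:L b1@12:L b3@13:R]
Beat 6 (L): throw ball5 h=8 -> lands@14:L; in-air after throw: [b4@8:L b2@10:L b1@12:L b3@13:R b5@14:L]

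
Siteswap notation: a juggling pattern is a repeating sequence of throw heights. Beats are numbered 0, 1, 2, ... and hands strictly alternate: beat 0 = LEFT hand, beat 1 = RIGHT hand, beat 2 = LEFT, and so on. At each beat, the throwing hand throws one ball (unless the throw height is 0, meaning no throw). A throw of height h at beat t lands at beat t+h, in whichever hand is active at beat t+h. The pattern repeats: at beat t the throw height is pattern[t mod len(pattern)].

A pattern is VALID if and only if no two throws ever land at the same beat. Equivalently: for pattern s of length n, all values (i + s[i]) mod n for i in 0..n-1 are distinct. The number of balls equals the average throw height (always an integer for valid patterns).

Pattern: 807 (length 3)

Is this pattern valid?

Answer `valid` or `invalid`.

Answer: valid

Derivation:
i=0: (i + s[i]) mod n = (0 + 8) mod 3 = 2
i=1: (i + s[i]) mod n = (1 + 0) mod 3 = 1
i=2: (i + s[i]) mod n = (2 + 7) mod 3 = 0
Residues: [2, 1, 0], distinct: True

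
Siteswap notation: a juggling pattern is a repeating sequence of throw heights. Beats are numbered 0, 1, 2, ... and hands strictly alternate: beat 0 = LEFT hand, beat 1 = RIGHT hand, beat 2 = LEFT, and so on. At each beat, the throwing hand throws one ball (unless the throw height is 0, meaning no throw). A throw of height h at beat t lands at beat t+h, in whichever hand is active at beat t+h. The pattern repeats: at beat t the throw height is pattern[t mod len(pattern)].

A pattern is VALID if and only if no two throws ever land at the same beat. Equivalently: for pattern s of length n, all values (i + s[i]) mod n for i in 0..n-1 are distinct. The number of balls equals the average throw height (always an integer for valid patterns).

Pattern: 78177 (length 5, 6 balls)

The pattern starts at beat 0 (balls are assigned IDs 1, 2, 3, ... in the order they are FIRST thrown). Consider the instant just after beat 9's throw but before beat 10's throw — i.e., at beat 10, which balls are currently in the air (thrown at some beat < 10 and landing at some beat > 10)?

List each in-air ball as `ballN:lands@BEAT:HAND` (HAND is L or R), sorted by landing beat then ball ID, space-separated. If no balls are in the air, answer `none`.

Beat 0 (L): throw ball1 h=7 -> lands@7:R; in-air after throw: [b1@7:R]
Beat 1 (R): throw ball2 h=8 -> lands@9:R; in-air after throw: [b1@7:R b2@9:R]
Beat 2 (L): throw ball3 h=1 -> lands@3:R; in-air after throw: [b3@3:R b1@7:R b2@9:R]
Beat 3 (R): throw ball3 h=7 -> lands@10:L; in-air after throw: [b1@7:R b2@9:R b3@10:L]
Beat 4 (L): throw ball4 h=7 -> lands@11:R; in-air after throw: [b1@7:R b2@9:R b3@10:L b4@11:R]
Beat 5 (R): throw ball5 h=7 -> lands@12:L; in-air after throw: [b1@7:R b2@9:R b3@10:L b4@11:R b5@12:L]
Beat 6 (L): throw ball6 h=8 -> lands@14:L; in-air after throw: [b1@7:R b2@9:R b3@10:L b4@11:R b5@12:L b6@14:L]
Beat 7 (R): throw ball1 h=1 -> lands@8:L; in-air after throw: [b1@8:L b2@9:R b3@10:L b4@11:R b5@12:L b6@14:L]
Beat 8 (L): throw ball1 h=7 -> lands@15:R; in-air after throw: [b2@9:R b3@10:L b4@11:R b5@12:L b6@14:L b1@15:R]
Beat 9 (R): throw ball2 h=7 -> lands@16:L; in-air after throw: [b3@10:L b4@11:R b5@12:L b6@14:L b1@15:R b2@16:L]
Beat 10 (L): throw ball3 h=7 -> lands@17:R; in-air after throw: [b4@11:R b5@12:L b6@14:L b1@15:R b2@16:L b3@17:R]

Answer: ball4:lands@11:R ball5:lands@12:L ball6:lands@14:L ball1:lands@15:R ball2:lands@16:L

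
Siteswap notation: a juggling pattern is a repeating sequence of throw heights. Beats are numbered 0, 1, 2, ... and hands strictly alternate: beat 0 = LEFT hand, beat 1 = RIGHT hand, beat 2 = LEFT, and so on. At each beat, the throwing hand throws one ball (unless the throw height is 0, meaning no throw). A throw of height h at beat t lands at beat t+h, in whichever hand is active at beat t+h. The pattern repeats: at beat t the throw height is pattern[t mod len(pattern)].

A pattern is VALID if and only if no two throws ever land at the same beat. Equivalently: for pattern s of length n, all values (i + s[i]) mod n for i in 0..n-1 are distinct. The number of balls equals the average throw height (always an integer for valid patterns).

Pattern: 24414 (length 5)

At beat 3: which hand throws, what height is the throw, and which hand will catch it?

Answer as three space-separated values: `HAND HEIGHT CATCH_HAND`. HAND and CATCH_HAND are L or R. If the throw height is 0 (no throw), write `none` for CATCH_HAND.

Beat 3: 3 mod 2 = 1, so hand = R
Throw height = pattern[3 mod 5] = pattern[3] = 1
Lands at beat 3+1=4, 4 mod 2 = 0, so catch hand = L

Answer: R 1 L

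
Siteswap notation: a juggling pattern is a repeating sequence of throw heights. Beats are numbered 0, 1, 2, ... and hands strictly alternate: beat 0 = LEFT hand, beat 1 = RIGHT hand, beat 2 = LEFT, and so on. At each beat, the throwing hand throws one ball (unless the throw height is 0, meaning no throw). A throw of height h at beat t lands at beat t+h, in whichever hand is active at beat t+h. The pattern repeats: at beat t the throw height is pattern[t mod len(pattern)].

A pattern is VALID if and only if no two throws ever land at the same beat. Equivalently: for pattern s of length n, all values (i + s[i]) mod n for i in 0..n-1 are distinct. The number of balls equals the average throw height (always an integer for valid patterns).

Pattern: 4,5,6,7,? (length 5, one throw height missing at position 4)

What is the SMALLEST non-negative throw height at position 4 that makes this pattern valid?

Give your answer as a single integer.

Answer: 3

Derivation:
i=0: (0 + 4) mod 5 = 4
i=1: (1 + 5) mod 5 = 1
i=2: (2 + 6) mod 5 = 3
i=3: (3 + 7) mod 5 = 0
i=4: s[i]=? (unknown)
Known residues: [0, 1, 3, 4]; need a permutation of 0..4, so missing residue r = 2
Need (4 + s) mod 5 = 2; smallest s = (2 - 4) mod 5 = 3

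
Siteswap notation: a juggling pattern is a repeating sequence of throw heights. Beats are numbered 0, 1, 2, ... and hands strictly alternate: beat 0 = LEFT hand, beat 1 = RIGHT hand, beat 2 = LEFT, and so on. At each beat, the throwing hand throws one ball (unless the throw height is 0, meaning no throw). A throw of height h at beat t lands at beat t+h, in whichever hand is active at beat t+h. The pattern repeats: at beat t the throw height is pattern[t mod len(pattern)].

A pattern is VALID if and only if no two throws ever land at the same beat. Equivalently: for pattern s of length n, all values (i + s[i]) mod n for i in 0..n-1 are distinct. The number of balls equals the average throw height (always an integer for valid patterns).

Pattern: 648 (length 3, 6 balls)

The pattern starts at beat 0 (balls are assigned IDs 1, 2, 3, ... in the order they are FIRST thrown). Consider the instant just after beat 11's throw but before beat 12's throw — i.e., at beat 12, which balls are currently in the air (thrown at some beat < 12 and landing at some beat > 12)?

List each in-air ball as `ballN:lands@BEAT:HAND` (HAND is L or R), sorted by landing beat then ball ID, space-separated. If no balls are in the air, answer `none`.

Answer: ball2:lands@13:R ball3:lands@14:L ball4:lands@15:R ball5:lands@16:L ball6:lands@19:R

Derivation:
Beat 0 (L): throw ball1 h=6 -> lands@6:L; in-air after throw: [b1@6:L]
Beat 1 (R): throw ball2 h=4 -> lands@5:R; in-air after throw: [b2@5:R b1@6:L]
Beat 2 (L): throw ball3 h=8 -> lands@10:L; in-air after throw: [b2@5:R b1@6:L b3@10:L]
Beat 3 (R): throw ball4 h=6 -> lands@9:R; in-air after throw: [b2@5:R b1@6:L b4@9:R b3@10:L]
Beat 4 (L): throw ball5 h=4 -> lands@8:L; in-air after throw: [b2@5:R b1@6:L b5@8:L b4@9:R b3@10:L]
Beat 5 (R): throw ball2 h=8 -> lands@13:R; in-air after throw: [b1@6:L b5@8:L b4@9:R b3@10:L b2@13:R]
Beat 6 (L): throw ball1 h=6 -> lands@12:L; in-air after throw: [b5@8:L b4@9:R b3@10:L b1@12:L b2@13:R]
Beat 7 (R): throw ball6 h=4 -> lands@11:R; in-air after throw: [b5@8:L b4@9:R b3@10:L b6@11:R b1@12:L b2@13:R]
Beat 8 (L): throw ball5 h=8 -> lands@16:L; in-air after throw: [b4@9:R b3@10:L b6@11:R b1@12:L b2@13:R b5@16:L]
Beat 9 (R): throw ball4 h=6 -> lands@15:R; in-air after throw: [b3@10:L b6@11:R b1@12:L b2@13:R b4@15:R b5@16:L]
Beat 10 (L): throw ball3 h=4 -> lands@14:L; in-air after throw: [b6@11:R b1@12:L b2@13:R b3@14:L b4@15:R b5@16:L]
Beat 11 (R): throw ball6 h=8 -> lands@19:R; in-air after throw: [b1@12:L b2@13:R b3@14:L b4@15:R b5@16:L b6@19:R]
Beat 12 (L): throw ball1 h=6 -> lands@18:L; in-air after throw: [b2@13:R b3@14:L b4@15:R b5@16:L b1@18:L b6@19:R]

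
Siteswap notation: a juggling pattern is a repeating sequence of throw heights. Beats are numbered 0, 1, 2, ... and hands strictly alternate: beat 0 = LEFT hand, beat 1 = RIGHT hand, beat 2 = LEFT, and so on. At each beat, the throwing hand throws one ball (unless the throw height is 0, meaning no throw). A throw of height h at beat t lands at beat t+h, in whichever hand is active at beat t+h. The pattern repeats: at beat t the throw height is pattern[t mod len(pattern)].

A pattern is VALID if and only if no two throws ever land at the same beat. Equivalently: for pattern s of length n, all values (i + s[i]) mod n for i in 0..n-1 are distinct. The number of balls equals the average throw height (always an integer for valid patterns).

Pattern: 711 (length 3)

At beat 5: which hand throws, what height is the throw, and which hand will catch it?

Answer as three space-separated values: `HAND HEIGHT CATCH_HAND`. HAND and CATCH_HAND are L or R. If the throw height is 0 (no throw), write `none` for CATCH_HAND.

Answer: R 1 L

Derivation:
Beat 5: 5 mod 2 = 1, so hand = R
Throw height = pattern[5 mod 3] = pattern[2] = 1
Lands at beat 5+1=6, 6 mod 2 = 0, so catch hand = L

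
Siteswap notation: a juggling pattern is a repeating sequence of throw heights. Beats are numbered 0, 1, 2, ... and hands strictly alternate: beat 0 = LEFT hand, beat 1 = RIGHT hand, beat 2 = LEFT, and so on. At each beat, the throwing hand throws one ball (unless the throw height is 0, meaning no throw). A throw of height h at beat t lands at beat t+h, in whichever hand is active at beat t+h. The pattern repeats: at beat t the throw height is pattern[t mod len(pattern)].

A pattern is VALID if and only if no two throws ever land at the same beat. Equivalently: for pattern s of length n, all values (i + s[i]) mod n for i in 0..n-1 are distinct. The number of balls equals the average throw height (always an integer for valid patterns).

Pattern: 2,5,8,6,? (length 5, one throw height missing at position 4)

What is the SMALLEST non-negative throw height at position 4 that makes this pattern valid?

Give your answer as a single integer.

Answer: 4

Derivation:
i=0: (0 + 2) mod 5 = 2
i=1: (1 + 5) mod 5 = 1
i=2: (2 + 8) mod 5 = 0
i=3: (3 + 6) mod 5 = 4
i=4: s[i]=? (unknown)
Known residues: [0, 1, 2, 4]; need a permutation of 0..4, so missing residue r = 3
Need (4 + s) mod 5 = 3; smallest s = (3 - 4) mod 5 = 4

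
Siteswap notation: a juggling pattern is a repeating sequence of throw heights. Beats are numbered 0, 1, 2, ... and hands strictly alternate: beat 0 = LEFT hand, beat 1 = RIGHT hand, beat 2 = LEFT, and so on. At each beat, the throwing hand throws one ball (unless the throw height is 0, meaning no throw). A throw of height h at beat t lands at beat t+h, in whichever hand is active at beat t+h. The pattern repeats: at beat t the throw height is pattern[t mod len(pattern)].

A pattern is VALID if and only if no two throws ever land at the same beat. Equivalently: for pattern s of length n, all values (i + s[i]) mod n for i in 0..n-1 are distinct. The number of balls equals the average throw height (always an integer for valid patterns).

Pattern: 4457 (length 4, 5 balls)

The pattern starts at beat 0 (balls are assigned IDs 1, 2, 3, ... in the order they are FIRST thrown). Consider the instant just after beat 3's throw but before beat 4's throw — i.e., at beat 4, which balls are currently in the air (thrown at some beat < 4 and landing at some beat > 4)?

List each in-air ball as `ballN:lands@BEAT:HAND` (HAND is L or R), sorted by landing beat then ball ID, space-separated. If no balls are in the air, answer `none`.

Answer: ball2:lands@5:R ball3:lands@7:R ball4:lands@10:L

Derivation:
Beat 0 (L): throw ball1 h=4 -> lands@4:L; in-air after throw: [b1@4:L]
Beat 1 (R): throw ball2 h=4 -> lands@5:R; in-air after throw: [b1@4:L b2@5:R]
Beat 2 (L): throw ball3 h=5 -> lands@7:R; in-air after throw: [b1@4:L b2@5:R b3@7:R]
Beat 3 (R): throw ball4 h=7 -> lands@10:L; in-air after throw: [b1@4:L b2@5:R b3@7:R b4@10:L]
Beat 4 (L): throw ball1 h=4 -> lands@8:L; in-air after throw: [b2@5:R b3@7:R b1@8:L b4@10:L]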